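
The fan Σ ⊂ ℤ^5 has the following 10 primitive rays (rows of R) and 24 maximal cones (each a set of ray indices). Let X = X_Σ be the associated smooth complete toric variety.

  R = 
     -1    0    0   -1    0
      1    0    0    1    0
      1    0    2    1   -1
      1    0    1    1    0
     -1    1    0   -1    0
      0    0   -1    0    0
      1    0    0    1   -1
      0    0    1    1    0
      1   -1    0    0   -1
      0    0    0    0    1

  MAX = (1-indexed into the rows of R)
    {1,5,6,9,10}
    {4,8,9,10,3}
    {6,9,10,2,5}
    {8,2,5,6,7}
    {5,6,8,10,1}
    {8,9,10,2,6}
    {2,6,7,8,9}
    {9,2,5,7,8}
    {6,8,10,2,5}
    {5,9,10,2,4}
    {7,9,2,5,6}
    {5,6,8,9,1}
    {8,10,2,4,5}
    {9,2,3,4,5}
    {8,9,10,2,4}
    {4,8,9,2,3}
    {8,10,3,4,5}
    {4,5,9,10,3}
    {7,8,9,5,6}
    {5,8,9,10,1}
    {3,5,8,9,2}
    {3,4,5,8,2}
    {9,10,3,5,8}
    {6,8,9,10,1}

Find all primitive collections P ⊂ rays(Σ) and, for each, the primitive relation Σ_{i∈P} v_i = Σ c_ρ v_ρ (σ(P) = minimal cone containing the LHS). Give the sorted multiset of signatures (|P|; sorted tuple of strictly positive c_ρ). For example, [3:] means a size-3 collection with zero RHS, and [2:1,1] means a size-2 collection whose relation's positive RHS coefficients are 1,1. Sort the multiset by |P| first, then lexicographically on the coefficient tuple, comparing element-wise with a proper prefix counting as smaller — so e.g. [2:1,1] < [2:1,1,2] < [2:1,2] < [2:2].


Σ has 14 primitive collections:

  P = {1,2}:  v_{1} + v_{2} = 0  ⟹  sig = [2:]
  P = {4,6}:  v_{4} + v_{6} = v_{2}  ⟹  sig = [2:1]
  P = {7,10}:  v_{7} + v_{10} = v_{2}  ⟹  sig = [2:1]
  P = {1,4}:  v_{1} + v_{4} = v_{5} + v_{8} + v_{9} + v_{10}  ⟹  sig = [2:1,1,1,1]
  P = {1,7}:  v_{1} + v_{7} = v_{5} + v_{6} + v_{8} + v_{9}  ⟹  sig = [2:1,1,1,1]
  P = {3,6}:  v_{3} + v_{6} = v_{2} + v_{5} + v_{8} + v_{9}  ⟹  sig = [2:1,1,1,1]
  P = {4,7}:  v_{4} + v_{7} = 2·v_{2} + v_{5} + v_{8} + v_{9}  ⟹  sig = [2:1,1,1,2]
  P = {1,3}:  v_{1} + v_{3} = 2·v_{5} + 2·v_{8} + 2·v_{9} + v_{10}  ⟹  sig = [2:1,2,2,2]
  P = {3,7}:  v_{3} + v_{7} = 2·v_{2} + 2·v_{5} + 2·v_{8} + 2·v_{9}  ⟹  sig = [2:2,2,2,2]
  P = {2,3,10}:  v_{2} + v_{3} + v_{10} = 2·v_{4}  ⟹  sig = [3:2]
  P = {4,5,8,9}:  v_{4} + v_{5} + v_{8} + v_{9} = v_{3}  ⟹  sig = [4:1]
  P = {5,6,8,9,10}:  v_{5} + v_{6} + v_{8} + v_{9} + v_{10} = 0  ⟹  sig = [5:]
  P = {2,5,6,8,9}:  v_{2} + v_{5} + v_{6} + v_{8} + v_{9} = v_{7}  ⟹  sig = [5:1]
  P = {2,5,8,9,10}:  v_{2} + v_{5} + v_{8} + v_{9} + v_{10} = v_{4}  ⟹  sig = [5:1]

so the primitive-relation signature multiset is
    [2:]
    [2:1]
    [2:1]
    [2:1,1,1,1]
    [2:1,1,1,1]
    [2:1,1,1,1]
    [2:1,1,1,2]
    [2:1,2,2,2]
    [2:2,2,2,2]
    [3:2]
    [4:1]
    [5:]
    [5:1]
    [5:1]


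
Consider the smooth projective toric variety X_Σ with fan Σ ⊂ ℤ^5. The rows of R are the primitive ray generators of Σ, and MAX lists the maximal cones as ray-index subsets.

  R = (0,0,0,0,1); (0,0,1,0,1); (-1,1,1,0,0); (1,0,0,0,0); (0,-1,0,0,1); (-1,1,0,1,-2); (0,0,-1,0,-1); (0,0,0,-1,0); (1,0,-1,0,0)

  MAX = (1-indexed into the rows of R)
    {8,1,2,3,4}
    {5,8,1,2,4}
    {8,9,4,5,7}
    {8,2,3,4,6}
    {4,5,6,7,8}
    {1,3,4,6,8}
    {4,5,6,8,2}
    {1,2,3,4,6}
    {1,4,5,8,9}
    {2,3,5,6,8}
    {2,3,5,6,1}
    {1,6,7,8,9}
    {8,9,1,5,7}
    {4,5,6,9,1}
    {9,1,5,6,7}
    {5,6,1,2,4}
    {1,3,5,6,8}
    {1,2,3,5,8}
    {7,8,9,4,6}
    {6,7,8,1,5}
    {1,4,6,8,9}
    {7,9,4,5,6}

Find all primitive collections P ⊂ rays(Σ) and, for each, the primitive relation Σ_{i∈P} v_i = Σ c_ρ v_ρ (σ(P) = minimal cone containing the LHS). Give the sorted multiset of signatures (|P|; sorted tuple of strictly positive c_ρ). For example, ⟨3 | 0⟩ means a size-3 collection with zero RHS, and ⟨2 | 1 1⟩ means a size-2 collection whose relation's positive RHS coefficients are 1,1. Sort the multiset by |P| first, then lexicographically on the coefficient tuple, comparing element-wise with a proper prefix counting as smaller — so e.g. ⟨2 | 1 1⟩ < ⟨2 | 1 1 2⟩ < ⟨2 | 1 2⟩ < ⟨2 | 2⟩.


9 collections generate NE(X_Σ); each relation:

  {2,7}:  v_{2} + v_{7} = 0  so sig = ⟨2 | 0⟩
  {2,9}:  v_{2} + v_{9} = v_{1} + v_{4}  so sig = ⟨2 | 1 1⟩
  {3,7}:  v_{3} + v_{7} = v_{1} + v_{6} + v_{8}  so sig = ⟨2 | 1 1 1⟩
  {3,9}:  v_{3} + v_{9} = 2·v_{1} + v_{4} + v_{6} + v_{8}  so sig = ⟨2 | 1 1 1 2⟩
  {1,4,7}:  v_{1} + v_{4} + v_{7} = v_{9}  so sig = ⟨3 | 1⟩
  {3,4,5}:  v_{3} + v_{4} + v_{5} = v_{2}  so sig = ⟨3 | 1⟩
  {1,2,6,8}:  v_{1} + v_{2} + v_{6} + v_{8} = v_{3}  so sig = ⟨4 | 1⟩
  {5,6,8,9}:  v_{5} + v_{6} + v_{8} + v_{9} = v_{7}  so sig = ⟨4 | 1⟩
  {1,4,5,6,8}:  v_{1} + v_{4} + v_{5} + v_{6} + v_{8} = 0  so sig = ⟨5 | 0⟩

Sorted signature multiset PRS(X):
{ ⟨2 | 0⟩,  ⟨2 | 1 1⟩,  ⟨2 | 1 1 1⟩,  ⟨2 | 1 1 1 2⟩,  ⟨3 | 1⟩ ×2,  ⟨4 | 1⟩ ×2,  ⟨5 | 0⟩ }


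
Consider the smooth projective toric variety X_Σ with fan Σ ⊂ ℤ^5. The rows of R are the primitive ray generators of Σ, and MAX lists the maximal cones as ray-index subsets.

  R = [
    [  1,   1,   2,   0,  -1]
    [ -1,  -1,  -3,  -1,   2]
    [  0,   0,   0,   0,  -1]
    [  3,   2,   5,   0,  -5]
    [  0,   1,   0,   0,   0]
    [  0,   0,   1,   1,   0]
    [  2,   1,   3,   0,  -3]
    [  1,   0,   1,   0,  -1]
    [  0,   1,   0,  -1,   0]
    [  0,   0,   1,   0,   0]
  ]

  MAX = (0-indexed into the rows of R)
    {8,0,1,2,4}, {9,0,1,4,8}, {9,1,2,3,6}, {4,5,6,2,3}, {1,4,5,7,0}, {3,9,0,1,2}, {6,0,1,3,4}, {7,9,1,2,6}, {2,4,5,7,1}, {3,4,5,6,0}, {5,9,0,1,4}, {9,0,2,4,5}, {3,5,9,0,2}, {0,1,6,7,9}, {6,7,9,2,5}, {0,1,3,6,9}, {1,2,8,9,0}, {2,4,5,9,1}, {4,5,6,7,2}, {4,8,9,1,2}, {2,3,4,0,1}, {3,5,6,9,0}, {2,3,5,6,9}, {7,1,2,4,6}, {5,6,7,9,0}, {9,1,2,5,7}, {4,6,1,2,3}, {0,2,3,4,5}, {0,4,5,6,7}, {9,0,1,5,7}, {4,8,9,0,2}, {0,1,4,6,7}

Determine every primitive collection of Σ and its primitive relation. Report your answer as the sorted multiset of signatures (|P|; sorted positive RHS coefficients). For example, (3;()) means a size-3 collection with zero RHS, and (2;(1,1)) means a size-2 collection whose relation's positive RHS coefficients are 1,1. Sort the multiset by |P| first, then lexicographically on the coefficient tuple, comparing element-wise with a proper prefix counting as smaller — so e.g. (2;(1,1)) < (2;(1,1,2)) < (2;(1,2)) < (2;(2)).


14 minimal non-faces of Δ(Σ) (on 10 rays):

  • {5,8}:  v_{5} + v_{8} = v_{4} + v_{9}  ⟹  sig = (2;(1,1))
  • {7,8}:  v_{7} + v_{8} = 2·v_{0} + v_{1} + v_{2}  ⟹  sig = (2;(1,1,2))
  • {6,8}:  v_{6} + v_{8} = 3·v_{0} + v_{1} + 2·v_{2}  ⟹  sig = (2;(1,2,3))
  • {3,8}:  v_{3} + v_{8} = 4·v_{0} + v_{1} + 3·v_{2}  ⟹  sig = (2;(1,3,4))
  • {3,7}:  v_{3} + v_{7} = 2·v_{6}  ⟹  sig = (2;(2))
  • {0,2,6}:  v_{0} + v_{2} + v_{6} = v_{3}  ⟹  sig = (3;(1))
  • {0,2,7}:  v_{0} + v_{2} + v_{7} = v_{6}  ⟹  sig = (3;(1))
  • {1,3,5}:  v_{1} + v_{3} + v_{5} = v_{6}  ⟹  sig = (3;(1))
  • {1,5,6}:  v_{1} + v_{5} + v_{6} = v_{7}  ⟹  sig = (3;(1))
  • {4,7,9}:  v_{4} + v_{7} + v_{9} = v_{0}  ⟹  sig = (3;(1))
  • {4,6,9}:  v_{4} + v_{6} + v_{9} = 2·v_{0} + v_{2}  ⟹  sig = (3;(1,2))
  • {3,4,9}:  v_{3} + v_{4} + v_{9} = 3·v_{0} + 2·v_{2}  ⟹  sig = (3;(2,3))
  • {0,1,2,5}:  v_{0} + v_{1} + v_{2} + v_{5} = 0  ⟹  sig = (4;())
  • {0,1,2,4,9}:  v_{0} + v_{1} + v_{2} + v_{4} + v_{9} = v_{8}  ⟹  sig = (5;(1))

so the primitive-relation signature multiset is
    |P|=2: 5 collections, coeffs (1,1), (1,1,2), (1,2,3), (1,3,4), (2)
    |P|=3: 7 collections, coeffs (1), (1), (1), (1), (1), (1,2), (2,3)
    |P|=4: 1 collection, coeffs ()
    |P|=5: 1 collection, coeffs (1)


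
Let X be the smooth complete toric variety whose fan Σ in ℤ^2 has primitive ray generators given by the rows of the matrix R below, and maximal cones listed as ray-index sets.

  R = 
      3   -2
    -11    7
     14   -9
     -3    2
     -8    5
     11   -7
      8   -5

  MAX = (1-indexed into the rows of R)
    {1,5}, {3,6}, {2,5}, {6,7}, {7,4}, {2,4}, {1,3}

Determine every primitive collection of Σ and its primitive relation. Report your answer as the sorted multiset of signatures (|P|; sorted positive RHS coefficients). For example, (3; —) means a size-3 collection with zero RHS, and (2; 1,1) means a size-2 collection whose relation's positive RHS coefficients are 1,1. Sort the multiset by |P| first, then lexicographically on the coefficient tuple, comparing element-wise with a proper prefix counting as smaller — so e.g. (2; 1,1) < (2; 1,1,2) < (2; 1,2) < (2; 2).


14 collections generate NE(X_Σ); each relation:

  {1,4}:  v_{1} + v_{4} = 0  ⟹  sig = (2; —)
  {2,6}:  v_{2} + v_{6} = 0  ⟹  sig = (2; —)
  {5,7}:  v_{5} + v_{7} = 0  ⟹  sig = (2; —)
  {1,2}:  v_{1} + v_{2} = v_{5}  ⟹  sig = (2; 1)
  {1,6}:  v_{1} + v_{6} = v_{3}  ⟹  sig = (2; 1)
  {1,7}:  v_{1} + v_{7} = v_{6}  ⟹  sig = (2; 1)
  {2,3}:  v_{2} + v_{3} = v_{1}  ⟹  sig = (2; 1)
  {2,7}:  v_{2} + v_{7} = v_{4}  ⟹  sig = (2; 1)
  {3,4}:  v_{3} + v_{4} = v_{6}  ⟹  sig = (2; 1)
  {4,5}:  v_{4} + v_{5} = v_{2}  ⟹  sig = (2; 1)
  {4,6}:  v_{4} + v_{6} = v_{7}  ⟹  sig = (2; 1)
  {5,6}:  v_{5} + v_{6} = v_{1}  ⟹  sig = (2; 1)
  {3,5}:  v_{3} + v_{5} = 2·v_{1}  ⟹  sig = (2; 2)
  {3,7}:  v_{3} + v_{7} = 2·v_{6}  ⟹  sig = (2; 2)

Signatures (|P|; sorted positive RHS coefficients), sorted:
    (2; —)
    (2; —)
    (2; —)
    (2; 1)
    (2; 1)
    (2; 1)
    (2; 1)
    (2; 1)
    (2; 1)
    (2; 1)
    (2; 1)
    (2; 1)
    (2; 2)
    (2; 2)


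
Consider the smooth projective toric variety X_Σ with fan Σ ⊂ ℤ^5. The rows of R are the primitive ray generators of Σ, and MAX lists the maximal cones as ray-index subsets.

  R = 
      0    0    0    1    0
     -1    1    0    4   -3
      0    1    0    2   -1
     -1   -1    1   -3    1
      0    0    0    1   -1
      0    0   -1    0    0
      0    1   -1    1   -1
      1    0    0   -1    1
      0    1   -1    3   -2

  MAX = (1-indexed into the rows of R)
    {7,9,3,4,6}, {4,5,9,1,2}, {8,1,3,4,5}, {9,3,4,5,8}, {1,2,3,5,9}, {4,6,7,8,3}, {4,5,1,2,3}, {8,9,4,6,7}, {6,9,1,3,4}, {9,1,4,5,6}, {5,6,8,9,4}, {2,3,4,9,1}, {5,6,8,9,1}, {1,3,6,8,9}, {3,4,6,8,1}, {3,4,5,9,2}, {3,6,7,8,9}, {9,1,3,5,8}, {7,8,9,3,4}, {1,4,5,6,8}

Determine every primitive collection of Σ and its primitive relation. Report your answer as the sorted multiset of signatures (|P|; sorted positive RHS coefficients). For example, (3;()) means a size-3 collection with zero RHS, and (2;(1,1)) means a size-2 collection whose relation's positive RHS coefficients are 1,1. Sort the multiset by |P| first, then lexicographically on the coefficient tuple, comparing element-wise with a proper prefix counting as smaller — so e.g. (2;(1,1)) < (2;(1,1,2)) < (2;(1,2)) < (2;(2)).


|primitive collections| = 9. Relations:

  P={1,7}:  v_{1} + v_{7} = v_{3} + v_{6}  →  sig = (2;(1,1))
  P={2,8}:  v_{2} + v_{8} = v_{3} + v_{5}  →  sig = (2;(1,1))
  P={2,6}:  v_{2} + v_{6} = v_{1} + v_{4} + 2·v_{9}  →  sig = (2;(1,1,2))
  P={2,7}:  v_{2} + v_{7} = v_{3} + v_{4} + 2·v_{9}  →  sig = (2;(1,1,2))
  P={5,7}:  v_{5} + v_{7} = v_{4} + v_{8} + 2·v_{9}  →  sig = (2;(1,1,2))
  P={3,5,6}:  v_{3} + v_{5} + v_{6} = v_{9}  →  sig = (3;(1))
  P={1,4,8,9}:  v_{1} + v_{4} + v_{8} + v_{9} = 0  →  sig = (4;())
  P={1,3,4,5,9}:  v_{1} + v_{3} + v_{4} + v_{5} + v_{9} = v_{2}  →  sig = (5;(1))
  P={3,4,6,8,9}:  v_{3} + v_{4} + v_{6} + v_{8} + v_{9} = v_{7}  →  sig = (5;(1))

Sorted signature multiset PRS(X):
    |P|=2: 5 collections, coeffs (1,1), (1,1), (1,1,2), (1,1,2), (1,1,2)
    |P|=3: 1 collection, coeffs (1)
    |P|=4: 1 collection, coeffs ()
    |P|=5: 2 collections, coeffs (1), (1)


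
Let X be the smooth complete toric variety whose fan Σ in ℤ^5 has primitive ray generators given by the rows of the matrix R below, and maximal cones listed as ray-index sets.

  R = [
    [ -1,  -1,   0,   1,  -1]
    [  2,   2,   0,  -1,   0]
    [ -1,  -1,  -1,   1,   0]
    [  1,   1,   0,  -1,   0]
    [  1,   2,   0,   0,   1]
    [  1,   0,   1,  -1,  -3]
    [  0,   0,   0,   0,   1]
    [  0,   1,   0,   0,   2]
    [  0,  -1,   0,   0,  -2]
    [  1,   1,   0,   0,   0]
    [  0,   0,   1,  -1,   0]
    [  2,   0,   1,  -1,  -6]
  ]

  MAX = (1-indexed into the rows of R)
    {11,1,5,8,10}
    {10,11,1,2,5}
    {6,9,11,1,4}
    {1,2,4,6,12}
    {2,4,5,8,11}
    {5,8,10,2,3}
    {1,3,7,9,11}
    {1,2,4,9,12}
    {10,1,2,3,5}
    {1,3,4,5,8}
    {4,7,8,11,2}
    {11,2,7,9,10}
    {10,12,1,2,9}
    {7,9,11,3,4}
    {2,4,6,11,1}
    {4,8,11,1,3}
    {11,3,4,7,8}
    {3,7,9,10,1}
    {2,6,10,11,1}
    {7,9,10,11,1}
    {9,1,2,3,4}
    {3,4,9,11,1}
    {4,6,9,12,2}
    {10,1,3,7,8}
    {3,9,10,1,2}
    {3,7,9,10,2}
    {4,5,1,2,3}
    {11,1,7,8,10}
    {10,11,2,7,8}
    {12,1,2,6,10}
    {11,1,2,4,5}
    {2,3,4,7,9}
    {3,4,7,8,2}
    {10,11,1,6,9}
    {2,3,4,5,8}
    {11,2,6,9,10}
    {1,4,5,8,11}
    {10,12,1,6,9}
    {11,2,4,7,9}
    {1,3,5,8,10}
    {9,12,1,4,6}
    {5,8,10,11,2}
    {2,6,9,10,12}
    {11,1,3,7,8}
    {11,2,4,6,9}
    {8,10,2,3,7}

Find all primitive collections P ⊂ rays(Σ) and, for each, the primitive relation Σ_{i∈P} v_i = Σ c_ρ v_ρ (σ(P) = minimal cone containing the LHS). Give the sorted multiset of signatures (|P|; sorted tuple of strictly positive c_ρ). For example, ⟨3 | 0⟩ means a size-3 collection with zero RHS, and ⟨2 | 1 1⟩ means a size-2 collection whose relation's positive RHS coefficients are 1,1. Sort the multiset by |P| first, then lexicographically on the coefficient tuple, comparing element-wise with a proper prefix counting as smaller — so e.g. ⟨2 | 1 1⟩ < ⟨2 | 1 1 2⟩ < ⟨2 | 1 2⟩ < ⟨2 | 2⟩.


|primitive collections| = 21. Relations:

  P={8,9}:  v_{8} + v_{9} = 0  ⟹  sig = ⟨2 | 0⟩
  P={4,10}:  v_{4} + v_{10} = v_{2}  ⟹  sig = ⟨2 | 1⟩
  P={5,7}:  v_{5} + v_{7} = v_{8} + v_{10}  ⟹  sig = ⟨2 | 1 1⟩
  P={5,9}:  v_{5} + v_{9} = v_{1} + v_{2}  ⟹  sig = ⟨2 | 1 1⟩
  P={3,6}:  v_{3} + v_{6} = v_{1} + v_{4} + v_{9}  ⟹  sig = ⟨2 | 1 1 1⟩
  P={6,7}:  v_{6} + v_{7} = v_{9} + v_{10} + v_{11}  ⟹  sig = ⟨2 | 1 1 1⟩
  P={6,8}:  v_{6} + v_{8} = v_{1} + v_{2} + v_{11}  ⟹  sig = ⟨2 | 1 1 1⟩
  P={7,12}:  v_{7} + v_{12} = v_{6} + v_{9} + v_{10}  ⟹  sig = ⟨2 | 1 1 1⟩
  P={8,12}:  v_{8} + v_{12} = v_{1} + v_{2} + v_{6}  ⟹  sig = ⟨2 | 1 1 1⟩
  P={3,12}:  v_{3} + v_{12} = 2·v_{1} + v_{2} + v_{4} + 2·v_{9}  ⟹  sig = ⟨2 | 1 1 2 2⟩
  P={5,6}:  v_{5} + v_{6} = 2·v_{1} + 2·v_{2} + v_{11}  ⟹  sig = ⟨2 | 1 2 2⟩
  P={5,12}:  v_{5} + v_{12} = 2·v_{1} + 2·v_{2} + v_{6}  ⟹  sig = ⟨2 | 1 2 2⟩
  P={11,12}:  v_{11} + v_{12} = 2·v_{6}  ⟹  sig = ⟨2 | 2⟩
  P={1,4,7}:  v_{1} + v_{4} + v_{7} = 0  ⟹  sig = ⟨3 | 0⟩
  P={3,10,11}:  v_{3} + v_{10} + v_{11} = 0  ⟹  sig = ⟨3 | 0⟩
  P={1,2,7}:  v_{1} + v_{2} + v_{7} = v_{10}  ⟹  sig = ⟨3 | 1⟩
  P={1,2,8}:  v_{1} + v_{2} + v_{8} = v_{5}  ⟹  sig = ⟨3 | 1⟩
  P={2,3,11}:  v_{2} + v_{3} + v_{11} = v_{4}  ⟹  sig = ⟨3 | 1⟩
  P={3,5,11}:  v_{3} + v_{5} + v_{11} = v_{1} + v_{4} + v_{8}  ⟹  sig = ⟨3 | 1 1 1⟩
  P={1,2,6,9}:  v_{1} + v_{2} + v_{6} + v_{9} = v_{12}  ⟹  sig = ⟨4 | 1⟩
  P={1,2,9,11}:  v_{1} + v_{2} + v_{9} + v_{11} = v_{6}  ⟹  sig = ⟨4 | 1⟩

Hence PRS(X_Σ) =
{ ⟨2 | 0⟩,  ⟨2 | 1⟩,  ⟨2 | 1 1⟩ ×2,  ⟨2 | 1 1 1⟩ ×5,  ⟨2 | 1 1 2 2⟩,  ⟨2 | 1 2 2⟩ ×2,  ⟨2 | 2⟩,  ⟨3 | 0⟩ ×2,  ⟨3 | 1⟩ ×3,  ⟨3 | 1 1 1⟩,  ⟨4 | 1⟩ ×2 }


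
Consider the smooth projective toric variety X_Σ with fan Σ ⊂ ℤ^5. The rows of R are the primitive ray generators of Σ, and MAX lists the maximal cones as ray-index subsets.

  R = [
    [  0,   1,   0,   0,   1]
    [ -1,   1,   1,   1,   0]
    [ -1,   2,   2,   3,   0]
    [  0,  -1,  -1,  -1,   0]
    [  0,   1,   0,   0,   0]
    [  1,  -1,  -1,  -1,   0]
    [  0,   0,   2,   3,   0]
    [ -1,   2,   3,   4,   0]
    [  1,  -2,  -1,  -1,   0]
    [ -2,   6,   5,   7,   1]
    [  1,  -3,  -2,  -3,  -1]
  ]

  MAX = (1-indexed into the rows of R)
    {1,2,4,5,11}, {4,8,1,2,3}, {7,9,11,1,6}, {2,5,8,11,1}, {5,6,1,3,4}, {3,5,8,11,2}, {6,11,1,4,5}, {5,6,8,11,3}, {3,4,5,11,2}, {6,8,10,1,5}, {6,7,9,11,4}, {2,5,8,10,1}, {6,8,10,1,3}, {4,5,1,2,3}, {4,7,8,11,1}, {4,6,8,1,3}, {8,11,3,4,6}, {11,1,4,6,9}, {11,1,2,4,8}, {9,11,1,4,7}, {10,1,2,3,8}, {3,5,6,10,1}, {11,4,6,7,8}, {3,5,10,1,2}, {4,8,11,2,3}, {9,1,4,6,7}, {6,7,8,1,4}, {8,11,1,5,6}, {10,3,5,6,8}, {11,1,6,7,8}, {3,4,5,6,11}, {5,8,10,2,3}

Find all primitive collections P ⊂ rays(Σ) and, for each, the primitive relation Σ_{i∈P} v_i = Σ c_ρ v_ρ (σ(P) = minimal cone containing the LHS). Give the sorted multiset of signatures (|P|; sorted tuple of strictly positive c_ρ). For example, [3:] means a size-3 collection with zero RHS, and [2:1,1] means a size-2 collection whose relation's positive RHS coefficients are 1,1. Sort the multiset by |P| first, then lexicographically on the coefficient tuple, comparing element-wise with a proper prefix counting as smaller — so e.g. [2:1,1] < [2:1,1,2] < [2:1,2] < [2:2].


Primitive collections (17):

  P = {2,6}:  v_{2} + v_{6} = 0  ⇒ sig = [2:]
  P = {5,9}:  v_{5} + v_{9} = v_{6}  ⇒ sig = [2:1]
  P = {8,9}:  v_{8} + v_{9} = v_{7}  ⇒ sig = [2:1]
  P = {5,7}:  v_{5} + v_{7} = v_{6} + v_{8}  ⇒ sig = [2:1,1]
  P = {10,11}:  v_{10} + v_{11} = v_{5} + v_{8}  ⇒ sig = [2:1,1]
  P = {3,9}:  v_{3} + v_{9} = v_{4} + v_{6} + v_{8}  ⇒ sig = [2:1,1,1]
  P = {2,9}:  v_{2} + v_{9} = v_{1} + v_{4} + v_{8} + v_{11}  ⇒ sig = [2:1,1,1,1]
  P = {9,10}:  v_{9} + v_{10} = v_{1} + v_{3} + v_{6} + v_{8}  ⇒ sig = [2:1,1,1,1]
  P = {2,7}:  v_{2} + v_{7} = v_{1} + v_{4} + 2·v_{8} + v_{11}  ⇒ sig = [2:1,1,1,2]
  P = {7,10}:  v_{7} + v_{10} = v_{1} + v_{3} + v_{6} + 2·v_{8}  ⇒ sig = [2:1,1,1,2]
  P = {3,7}:  v_{3} + v_{7} = v_{4} + v_{6} + 2·v_{8}  ⇒ sig = [2:1,1,2]
  P = {4,10}:  v_{4} + v_{10} = v_{1} + 2·v_{3}  ⇒ sig = [2:1,2]
  P = {1,3,11}:  v_{1} + v_{3} + v_{11} = 0  ⇒ sig = [3:]
  P = {4,5,8}:  v_{4} + v_{5} + v_{8} = v_{3}  ⇒ sig = [3:1]
  P = {1,3,5,8}:  v_{1} + v_{3} + v_{5} + v_{8} = v_{10}  ⇒ sig = [4:1]
  P = {1,4,6,8,11}:  v_{1} + v_{4} + v_{6} + v_{8} + v_{11} = v_{9}  ⇒ sig = [5:1]
  P = {1,4,6,7,11}:  v_{1} + v_{4} + v_{6} + v_{7} + v_{11} = 2·v_{9}  ⇒ sig = [5:2]

so the primitive-relation signature multiset is
    [2:]
    [2:1]
    [2:1]
    [2:1,1]
    [2:1,1]
    [2:1,1,1]
    [2:1,1,1,1]
    [2:1,1,1,1]
    [2:1,1,1,2]
    [2:1,1,1,2]
    [2:1,1,2]
    [2:1,2]
    [3:]
    [3:1]
    [4:1]
    [5:1]
    [5:2]


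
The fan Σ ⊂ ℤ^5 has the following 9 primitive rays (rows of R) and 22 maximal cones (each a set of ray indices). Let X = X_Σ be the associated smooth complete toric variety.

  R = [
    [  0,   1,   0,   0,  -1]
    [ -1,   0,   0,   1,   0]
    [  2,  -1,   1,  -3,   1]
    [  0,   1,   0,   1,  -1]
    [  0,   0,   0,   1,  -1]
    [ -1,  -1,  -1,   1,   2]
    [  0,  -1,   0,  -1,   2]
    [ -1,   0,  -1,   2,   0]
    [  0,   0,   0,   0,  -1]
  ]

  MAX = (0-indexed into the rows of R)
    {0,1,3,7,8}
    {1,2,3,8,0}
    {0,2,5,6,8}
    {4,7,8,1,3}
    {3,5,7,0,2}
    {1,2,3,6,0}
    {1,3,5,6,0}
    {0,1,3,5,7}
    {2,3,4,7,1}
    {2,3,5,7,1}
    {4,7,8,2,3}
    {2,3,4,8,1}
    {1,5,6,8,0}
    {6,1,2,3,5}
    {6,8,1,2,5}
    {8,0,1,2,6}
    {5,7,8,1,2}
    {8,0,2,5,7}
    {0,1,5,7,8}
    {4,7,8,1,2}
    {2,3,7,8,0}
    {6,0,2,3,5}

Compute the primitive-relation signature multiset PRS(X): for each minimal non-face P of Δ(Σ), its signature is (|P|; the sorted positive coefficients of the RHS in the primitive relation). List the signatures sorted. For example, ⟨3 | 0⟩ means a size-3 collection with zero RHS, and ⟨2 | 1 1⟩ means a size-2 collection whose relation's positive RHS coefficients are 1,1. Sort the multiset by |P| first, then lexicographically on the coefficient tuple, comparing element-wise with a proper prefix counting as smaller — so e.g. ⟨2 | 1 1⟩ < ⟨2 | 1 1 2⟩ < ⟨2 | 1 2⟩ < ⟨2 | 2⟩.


Minimal non-faces — 9 found among 9 rays, 22 max cones:

  P = {6,7}:  v_{6} + v_{7} = v_{5} ; sig = ⟨2 | 1⟩
  P = {0,4}:  v_{0} + v_{4} = v_{3} + v_{8} ; sig = ⟨2 | 1 1⟩
  P = {4,6}:  v_{4} + v_{6} = v_{1} + v_{2} + v_{7} ; sig = ⟨2 | 1 1 1⟩
  P = {4,5}:  v_{4} + v_{5} = v_{1} + v_{2} + 2·v_{7} ; sig = ⟨2 | 1 1 2⟩
  P = {3,6,8}:  v_{3} + v_{6} + v_{8} = 0 ; sig = ⟨3 | 0⟩
  P = {3,5,8}:  v_{3} + v_{5} + v_{8} = v_{7} ; sig = ⟨3 | 1⟩
  P = {0,1,2,7}:  v_{0} + v_{1} + v_{2} + v_{7} = 0 ; sig = ⟨4 | 0⟩
  P = {0,1,2,5}:  v_{0} + v_{1} + v_{2} + v_{5} = v_{6} ; sig = ⟨4 | 1⟩
  P = {1,2,3,7,8}:  v_{1} + v_{2} + v_{3} + v_{7} + v_{8} = v_{4} ; sig = ⟨5 | 1⟩

Sorted signature multiset PRS(X):
[⟨2 | 1⟩, ⟨2 | 1 1⟩, ⟨2 | 1 1 1⟩, ⟨2 | 1 1 2⟩, ⟨3 | 0⟩, ⟨3 | 1⟩, ⟨4 | 0⟩, ⟨4 | 1⟩, ⟨5 | 1⟩]


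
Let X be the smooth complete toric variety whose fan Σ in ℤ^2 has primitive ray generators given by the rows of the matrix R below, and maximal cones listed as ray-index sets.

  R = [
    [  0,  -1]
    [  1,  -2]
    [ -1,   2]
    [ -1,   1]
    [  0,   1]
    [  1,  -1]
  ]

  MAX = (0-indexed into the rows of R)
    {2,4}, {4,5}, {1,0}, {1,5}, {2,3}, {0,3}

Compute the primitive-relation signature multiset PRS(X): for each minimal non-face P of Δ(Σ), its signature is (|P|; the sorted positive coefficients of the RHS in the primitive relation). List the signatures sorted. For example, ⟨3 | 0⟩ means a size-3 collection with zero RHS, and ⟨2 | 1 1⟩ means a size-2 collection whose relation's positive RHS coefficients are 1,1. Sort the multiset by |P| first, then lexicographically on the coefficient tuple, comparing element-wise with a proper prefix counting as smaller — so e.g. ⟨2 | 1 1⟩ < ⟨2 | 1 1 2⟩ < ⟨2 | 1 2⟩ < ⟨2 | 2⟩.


Σ has 9 primitive collections:

  {0,4}:  v_{0} + v_{4} = 0  ⟹  sig = ⟨2 | 0⟩
  {1,2}:  v_{1} + v_{2} = 0  ⟹  sig = ⟨2 | 0⟩
  {3,5}:  v_{3} + v_{5} = 0  ⟹  sig = ⟨2 | 0⟩
  {0,2}:  v_{0} + v_{2} = v_{3}  ⟹  sig = ⟨2 | 1⟩
  {0,5}:  v_{0} + v_{5} = v_{1}  ⟹  sig = ⟨2 | 1⟩
  {1,3}:  v_{1} + v_{3} = v_{0}  ⟹  sig = ⟨2 | 1⟩
  {1,4}:  v_{1} + v_{4} = v_{5}  ⟹  sig = ⟨2 | 1⟩
  {2,5}:  v_{2} + v_{5} = v_{4}  ⟹  sig = ⟨2 | 1⟩
  {3,4}:  v_{3} + v_{4} = v_{2}  ⟹  sig = ⟨2 | 1⟩

Signatures (|P|; sorted positive RHS coefficients), sorted:
[⟨2 | 0⟩, ⟨2 | 0⟩, ⟨2 | 0⟩, ⟨2 | 1⟩, ⟨2 | 1⟩, ⟨2 | 1⟩, ⟨2 | 1⟩, ⟨2 | 1⟩, ⟨2 | 1⟩]


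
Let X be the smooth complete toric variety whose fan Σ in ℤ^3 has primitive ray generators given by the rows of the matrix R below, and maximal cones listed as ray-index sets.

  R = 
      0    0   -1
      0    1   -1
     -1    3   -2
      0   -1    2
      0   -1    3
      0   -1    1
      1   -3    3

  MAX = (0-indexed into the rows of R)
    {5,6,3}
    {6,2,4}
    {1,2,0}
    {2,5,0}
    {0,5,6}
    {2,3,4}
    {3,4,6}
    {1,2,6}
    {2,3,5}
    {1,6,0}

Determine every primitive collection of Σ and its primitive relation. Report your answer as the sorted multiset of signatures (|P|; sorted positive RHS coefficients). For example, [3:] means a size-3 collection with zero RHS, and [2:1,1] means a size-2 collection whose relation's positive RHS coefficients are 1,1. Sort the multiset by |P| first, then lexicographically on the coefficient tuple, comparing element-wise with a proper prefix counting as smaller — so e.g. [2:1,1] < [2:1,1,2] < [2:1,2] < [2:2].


Σ has 9 primitive collections:

  {1,5}:  v_{1} + v_{5} = 0  ⟹  sig = [2:]
  {0,3}:  v_{0} + v_{3} = v_{5}  ⟹  sig = [2:1]
  {0,4}:  v_{0} + v_{4} = v_{3}  ⟹  sig = [2:1]
  {1,3}:  v_{1} + v_{3} = v_{2} + v_{6}  ⟹  sig = [2:1,1]
  {4,5}:  v_{4} + v_{5} = 2·v_{3}  ⟹  sig = [2:2]
  {1,4}:  v_{1} + v_{4} = 2·v_{2} + 2·v_{6}  ⟹  sig = [2:2,2]
  {0,2,6}:  v_{0} + v_{2} + v_{6} = 0  ⟹  sig = [3:]
  {2,3,6}:  v_{2} + v_{3} + v_{6} = v_{4}  ⟹  sig = [3:1]
  {2,5,6}:  v_{2} + v_{5} + v_{6} = v_{3}  ⟹  sig = [3:1]

so the primitive-relation signature multiset is
{ [2:],  [2:1] ×2,  [2:1,1],  [2:2],  [2:2,2],  [3:],  [3:1] ×2 }


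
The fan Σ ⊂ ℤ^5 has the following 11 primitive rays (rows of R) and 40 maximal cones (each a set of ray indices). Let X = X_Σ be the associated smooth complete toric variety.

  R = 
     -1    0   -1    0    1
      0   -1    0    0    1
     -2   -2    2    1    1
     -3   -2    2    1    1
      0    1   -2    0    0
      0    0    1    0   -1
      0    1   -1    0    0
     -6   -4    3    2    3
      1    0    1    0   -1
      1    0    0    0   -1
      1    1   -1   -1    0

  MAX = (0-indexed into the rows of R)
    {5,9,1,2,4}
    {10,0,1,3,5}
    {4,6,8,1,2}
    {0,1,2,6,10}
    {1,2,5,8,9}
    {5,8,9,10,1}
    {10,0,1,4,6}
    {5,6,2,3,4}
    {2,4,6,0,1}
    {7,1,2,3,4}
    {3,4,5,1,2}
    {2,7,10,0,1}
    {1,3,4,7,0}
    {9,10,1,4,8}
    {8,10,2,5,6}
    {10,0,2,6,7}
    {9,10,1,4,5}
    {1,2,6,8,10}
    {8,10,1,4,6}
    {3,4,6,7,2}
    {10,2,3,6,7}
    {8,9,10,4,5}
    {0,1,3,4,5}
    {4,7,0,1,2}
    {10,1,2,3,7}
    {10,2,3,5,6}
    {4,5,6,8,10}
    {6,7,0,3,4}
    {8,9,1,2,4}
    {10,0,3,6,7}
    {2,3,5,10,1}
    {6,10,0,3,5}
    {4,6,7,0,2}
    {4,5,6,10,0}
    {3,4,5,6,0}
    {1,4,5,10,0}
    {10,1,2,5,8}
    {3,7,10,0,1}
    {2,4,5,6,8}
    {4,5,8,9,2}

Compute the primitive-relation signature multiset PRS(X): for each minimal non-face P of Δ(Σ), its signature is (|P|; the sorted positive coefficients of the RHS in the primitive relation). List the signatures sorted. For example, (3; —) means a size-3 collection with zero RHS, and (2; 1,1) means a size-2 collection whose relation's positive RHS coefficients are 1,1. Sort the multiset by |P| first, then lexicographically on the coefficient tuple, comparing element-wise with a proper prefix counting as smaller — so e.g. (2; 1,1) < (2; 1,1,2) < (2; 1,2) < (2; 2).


Primitive collections (18):

  P={0,8}:  v_{0} + v_{8} = 0  ⇒ sig = (2; —)
  P={3,8}:  v_{3} + v_{8} = v_{2} + v_{5}  ⇒ sig = (2; 1,1)
  P={6,9}:  v_{6} + v_{9} = v_{4} + v_{8}  ⇒ sig = (2; 1,1)
  P={7,8}:  v_{7} + v_{8} = v_{2} + v_{3}  ⇒ sig = (2; 1,1)
  P={0,9}:  v_{0} + v_{9} = v_{1} + v_{4} + v_{5}  ⇒ sig = (2; 1,1,1)
  P={7,9}:  v_{7} + v_{9} = v_{1} + v_{2} + v_{3} + v_{4} + v_{5}  ⇒ sig = (2; 1,1,1,1,1)
  P={3,9}:  v_{3} + v_{9} = v_{1} + v_{2} + v_{4} + 2·v_{5}  ⇒ sig = (2; 1,1,1,2)
  P={5,7}:  v_{5} + v_{7} = 2·v_{3}  ⇒ sig = (2; 2)
  P={1,5,6}:  v_{1} + v_{5} + v_{6} = 0  ⇒ sig = (3; —)
  P={0,2,3}:  v_{0} + v_{2} + v_{3} = v_{7}  ⇒ sig = (3; 1)
  P={0,2,5}:  v_{0} + v_{2} + v_{5} = v_{3}  ⇒ sig = (3; 1)
  P={2,4,10}:  v_{2} + v_{4} + v_{10} = v_{0}  ⇒ sig = (3; 1)
  P={1,3,6}:  v_{1} + v_{3} + v_{6} = v_{0} + v_{2}  ⇒ sig = (3; 1,1)
  P={2,9,10}:  v_{2} + v_{9} + v_{10} = v_{1} + v_{5}  ⇒ sig = (3; 1,1)
  P={3,4,10}:  v_{3} + v_{4} + v_{10} = 2·v_{0} + v_{5}  ⇒ sig = (3; 1,2)
  P={4,7,10}:  v_{4} + v_{7} + v_{10} = 2·v_{0} + v_{3}  ⇒ sig = (3; 1,2)
  P={1,6,7}:  v_{1} + v_{6} + v_{7} = 2·v_{0} + 2·v_{2}  ⇒ sig = (3; 2,2)
  P={1,4,5,8}:  v_{1} + v_{4} + v_{5} + v_{8} = v_{9}  ⇒ sig = (4; 1)

Hence PRS(X_Σ) =
[(2; —), (2; 1,1), (2; 1,1), (2; 1,1), (2; 1,1,1), (2; 1,1,1,1,1), (2; 1,1,1,2), (2; 2), (3; —), (3; 1), (3; 1), (3; 1), (3; 1,1), (3; 1,1), (3; 1,2), (3; 1,2), (3; 2,2), (4; 1)]


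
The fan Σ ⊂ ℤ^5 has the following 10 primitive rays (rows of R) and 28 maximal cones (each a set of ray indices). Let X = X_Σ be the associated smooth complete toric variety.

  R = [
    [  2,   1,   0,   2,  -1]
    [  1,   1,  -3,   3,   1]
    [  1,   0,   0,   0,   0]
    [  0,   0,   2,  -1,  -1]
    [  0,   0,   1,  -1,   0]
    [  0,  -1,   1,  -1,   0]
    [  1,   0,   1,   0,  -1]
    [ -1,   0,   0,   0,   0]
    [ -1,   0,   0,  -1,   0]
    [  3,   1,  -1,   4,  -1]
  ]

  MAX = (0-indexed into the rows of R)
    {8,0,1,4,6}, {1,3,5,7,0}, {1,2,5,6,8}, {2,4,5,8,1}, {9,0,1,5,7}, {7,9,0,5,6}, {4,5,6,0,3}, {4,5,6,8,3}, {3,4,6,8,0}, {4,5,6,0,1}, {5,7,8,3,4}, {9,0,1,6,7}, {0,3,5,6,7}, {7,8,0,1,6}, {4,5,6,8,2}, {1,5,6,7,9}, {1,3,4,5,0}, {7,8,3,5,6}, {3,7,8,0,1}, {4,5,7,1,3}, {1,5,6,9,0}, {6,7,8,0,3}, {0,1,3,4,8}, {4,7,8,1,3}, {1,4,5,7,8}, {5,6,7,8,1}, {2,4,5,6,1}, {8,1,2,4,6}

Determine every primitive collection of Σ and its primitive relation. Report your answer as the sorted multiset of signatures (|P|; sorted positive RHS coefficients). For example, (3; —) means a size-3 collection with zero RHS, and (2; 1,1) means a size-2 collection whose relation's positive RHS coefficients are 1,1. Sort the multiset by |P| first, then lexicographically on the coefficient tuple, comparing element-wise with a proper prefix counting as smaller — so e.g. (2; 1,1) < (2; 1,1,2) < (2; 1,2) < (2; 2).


|primitive collections| = 14. Relations:

  {2,7}:  v_{2} + v_{7} = 0  so sig = (2; —)
  {2,3}:  v_{2} + v_{3} = v_{4} + v_{6}  so sig = (2; 1,1)
  {2,9}:  v_{2} + v_{9} = v_{0} + v_{1} + v_{5} + v_{6}  so sig = (2; 1,1,1,1)
  {4,9}:  v_{4} + v_{9} = v_{0} + v_{1} + v_{3} + v_{5}  so sig = (2; 1,1,1,1)
  {0,2}:  v_{0} + v_{2} = v_{1} + v_{4} + 2·v_{6}  so sig = (2; 1,1,2)
  {3,9}:  v_{3} + v_{9} = 2·v_{0} + v_{5} + v_{7}  so sig = (2; 1,1,2)
  {8,9}:  v_{8} + v_{9} = v_{1} + 2·v_{6} + v_{7}  so sig = (2; 1,1,2)
  {0,5,8}:  v_{0} + v_{5} + v_{8} = v_{6}  so sig = (3; 1)
  {1,3,6}:  v_{1} + v_{3} + v_{6} = v_{0}  so sig = (3; 1)
  {4,6,7}:  v_{4} + v_{6} + v_{7} = v_{3}  so sig = (3; 1)
  {0,4,7}:  v_{0} + v_{4} + v_{7} = v_{1} + 2·v_{3}  so sig = (3; 1,2)
  {1,3,5,8}:  v_{1} + v_{3} + v_{5} + v_{8} = 0  so sig = (4; —)
  {0,1,5,6,7}:  v_{0} + v_{1} + v_{5} + v_{6} + v_{7} = v_{9}  so sig = (5; 1)
  {1,4,5,6,8}:  v_{1} + v_{4} + v_{5} + v_{6} + v_{8} = v_{2}  so sig = (5; 1)

Sorted signature multiset PRS(X):
{ (2; —),  (2; 1,1),  (2; 1,1,1,1) ×2,  (2; 1,1,2) ×3,  (3; 1) ×3,  (3; 1,2),  (4; —),  (5; 1) ×2 }


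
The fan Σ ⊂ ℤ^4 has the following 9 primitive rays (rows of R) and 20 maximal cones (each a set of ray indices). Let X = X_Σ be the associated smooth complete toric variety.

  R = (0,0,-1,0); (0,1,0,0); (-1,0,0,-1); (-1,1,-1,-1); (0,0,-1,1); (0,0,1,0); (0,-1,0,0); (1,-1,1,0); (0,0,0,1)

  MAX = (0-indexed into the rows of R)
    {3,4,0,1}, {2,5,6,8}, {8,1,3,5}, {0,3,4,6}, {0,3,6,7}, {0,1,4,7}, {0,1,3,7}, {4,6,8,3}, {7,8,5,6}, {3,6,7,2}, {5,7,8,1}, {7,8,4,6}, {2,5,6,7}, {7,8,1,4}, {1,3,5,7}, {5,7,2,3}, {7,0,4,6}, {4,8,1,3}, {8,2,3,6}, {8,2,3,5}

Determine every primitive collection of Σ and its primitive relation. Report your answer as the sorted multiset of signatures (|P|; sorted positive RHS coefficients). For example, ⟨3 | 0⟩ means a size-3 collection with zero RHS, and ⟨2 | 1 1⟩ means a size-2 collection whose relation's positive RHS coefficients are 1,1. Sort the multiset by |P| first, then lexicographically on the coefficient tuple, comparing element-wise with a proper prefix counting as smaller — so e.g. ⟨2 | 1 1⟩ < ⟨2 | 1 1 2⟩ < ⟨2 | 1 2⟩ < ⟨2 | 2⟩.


Primitive collections (11):

  {0,5}:  v_{0} + v_{5} = 0 — sig = ⟨2 | 0⟩
  {1,6}:  v_{1} + v_{6} = 0 — sig = ⟨2 | 0⟩
  {0,8}:  v_{0} + v_{8} = v_{4} — sig = ⟨2 | 1⟩
  {4,5}:  v_{4} + v_{5} = v_{8} — sig = ⟨2 | 1⟩
  {0,2}:  v_{0} + v_{2} = v_{3} + v_{6} — sig = ⟨2 | 1 1⟩
  {1,2}:  v_{1} + v_{2} = v_{3} + v_{5} — sig = ⟨2 | 1 1⟩
  {2,4}:  v_{2} + v_{4} = v_{3} + v_{6} + v_{8} — sig = ⟨2 | 1 1 1⟩
  {3,7,8}:  v_{3} + v_{7} + v_{8} = 0 — sig = ⟨3 | 0⟩
  {3,4,7}:  v_{3} + v_{4} + v_{7} = v_{0} — sig = ⟨3 | 1⟩
  {3,5,6}:  v_{3} + v_{5} + v_{6} = v_{2} — sig = ⟨3 | 1⟩
  {2,7,8}:  v_{2} + v_{7} + v_{8} = v_{5} + v_{6} — sig = ⟨3 | 1 1⟩

Signatures (|P|; sorted positive RHS coefficients), sorted:
[⟨2 | 0⟩, ⟨2 | 0⟩, ⟨2 | 1⟩, ⟨2 | 1⟩, ⟨2 | 1 1⟩, ⟨2 | 1 1⟩, ⟨2 | 1 1 1⟩, ⟨3 | 0⟩, ⟨3 | 1⟩, ⟨3 | 1⟩, ⟨3 | 1 1⟩]


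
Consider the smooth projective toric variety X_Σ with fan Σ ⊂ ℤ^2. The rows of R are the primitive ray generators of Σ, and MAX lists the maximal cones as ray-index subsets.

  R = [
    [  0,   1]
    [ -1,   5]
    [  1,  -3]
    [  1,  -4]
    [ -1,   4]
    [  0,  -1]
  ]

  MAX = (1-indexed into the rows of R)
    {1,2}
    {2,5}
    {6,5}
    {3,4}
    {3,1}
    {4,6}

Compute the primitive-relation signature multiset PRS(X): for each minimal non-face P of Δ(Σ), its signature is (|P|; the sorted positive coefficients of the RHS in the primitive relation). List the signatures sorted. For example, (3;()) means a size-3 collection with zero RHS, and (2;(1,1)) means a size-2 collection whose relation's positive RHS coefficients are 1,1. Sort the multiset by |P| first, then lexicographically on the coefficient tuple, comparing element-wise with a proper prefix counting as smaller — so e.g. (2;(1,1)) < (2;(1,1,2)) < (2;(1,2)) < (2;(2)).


The 9 primitive collections of Σ (r=6, n=2):

  {1,6}:  v_{1} + v_{6} = 0  ⟹  sig = (2;())
  {4,5}:  v_{4} + v_{5} = 0  ⟹  sig = (2;())
  {1,4}:  v_{1} + v_{4} = v_{3}  ⟹  sig = (2;(1))
  {1,5}:  v_{1} + v_{5} = v_{2}  ⟹  sig = (2;(1))
  {2,4}:  v_{2} + v_{4} = v_{1}  ⟹  sig = (2;(1))
  {2,6}:  v_{2} + v_{6} = v_{5}  ⟹  sig = (2;(1))
  {3,5}:  v_{3} + v_{5} = v_{1}  ⟹  sig = (2;(1))
  {3,6}:  v_{3} + v_{6} = v_{4}  ⟹  sig = (2;(1))
  {2,3}:  v_{2} + v_{3} = 2·v_{1}  ⟹  sig = (2;(2))

Sorted signature multiset PRS(X):
{ (2;()) ×2,  (2;(1)) ×6,  (2;(2)) }


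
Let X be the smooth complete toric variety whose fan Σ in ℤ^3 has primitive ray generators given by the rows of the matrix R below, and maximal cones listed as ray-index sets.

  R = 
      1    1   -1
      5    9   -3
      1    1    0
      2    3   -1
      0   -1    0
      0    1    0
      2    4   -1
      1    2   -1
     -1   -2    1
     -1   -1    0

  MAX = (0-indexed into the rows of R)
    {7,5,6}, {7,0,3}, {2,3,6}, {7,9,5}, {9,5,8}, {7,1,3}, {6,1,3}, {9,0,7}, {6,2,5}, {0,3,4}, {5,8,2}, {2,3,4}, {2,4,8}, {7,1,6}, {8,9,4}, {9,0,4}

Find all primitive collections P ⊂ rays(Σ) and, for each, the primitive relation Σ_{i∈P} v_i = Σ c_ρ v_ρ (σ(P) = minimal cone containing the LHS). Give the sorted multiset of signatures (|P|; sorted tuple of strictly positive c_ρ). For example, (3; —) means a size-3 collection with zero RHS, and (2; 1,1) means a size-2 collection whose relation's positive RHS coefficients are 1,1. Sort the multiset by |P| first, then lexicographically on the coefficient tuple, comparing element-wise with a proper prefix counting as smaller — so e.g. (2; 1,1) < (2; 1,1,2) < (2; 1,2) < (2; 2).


Δ(Σ) — 10 vertices, 22 min non-faces:

  P = {2,9}:  v_{2} + v_{9} = 0  →  sig = (2; —)
  P = {4,5}:  v_{4} + v_{5} = 0  →  sig = (2; —)
  P = {7,8}:  v_{7} + v_{8} = 0  →  sig = (2; —)
  P = {0,5}:  v_{0} + v_{5} = v_{7}  →  sig = (2; 1)
  P = {0,8}:  v_{0} + v_{8} = v_{4}  →  sig = (2; 1)
  P = {2,7}:  v_{2} + v_{7} = v_{3}  →  sig = (2; 1)
  P = {3,5}:  v_{3} + v_{5} = v_{6}  →  sig = (2; 1)
  P = {3,8}:  v_{3} + v_{8} = v_{2}  →  sig = (2; 1)
  P = {3,9}:  v_{3} + v_{9} = v_{7}  →  sig = (2; 1)
  P = {4,6}:  v_{4} + v_{6} = v_{3}  →  sig = (2; 1)
  P = {4,7}:  v_{4} + v_{7} = v_{0}  →  sig = (2; 1)
  P = {0,2}:  v_{0} + v_{2} = v_{3} + v_{4}  →  sig = (2; 1,1)
  P = {0,6}:  v_{0} + v_{6} = v_{3} + v_{7}  →  sig = (2; 1,1)
  P = {1,8}:  v_{1} + v_{8} = v_{3} + v_{6}  →  sig = (2; 1,1)
  P = {6,8}:  v_{6} + v_{8} = v_{2} + v_{5}  →  sig = (2; 1,1)
  P = {6,9}:  v_{6} + v_{9} = v_{5} + v_{7}  →  sig = (2; 1,1)
  P = {1,2}:  v_{1} + v_{2} = 2·v_{3} + v_{6}  →  sig = (2; 1,2)
  P = {1,4}:  v_{1} + v_{4} = 2·v_{3} + v_{7}  →  sig = (2; 1,2)
  P = {1,5}:  v_{1} + v_{5} = 2·v_{6} + v_{7}  →  sig = (2; 1,2)
  P = {1,9}:  v_{1} + v_{9} = v_{6} + 2·v_{7}  →  sig = (2; 1,2)
  P = {0,1}:  v_{0} + v_{1} = 2·v_{3} + 2·v_{7}  →  sig = (2; 2,2)
  P = {3,6,7}:  v_{3} + v_{6} + v_{7} = v_{1}  →  sig = (3; 1)

Sorted signature multiset PRS(X):
{ (2; —) ×3,  (2; 1) ×8,  (2; 1,1) ×5,  (2; 1,2) ×4,  (2; 2,2),  (3; 1) }


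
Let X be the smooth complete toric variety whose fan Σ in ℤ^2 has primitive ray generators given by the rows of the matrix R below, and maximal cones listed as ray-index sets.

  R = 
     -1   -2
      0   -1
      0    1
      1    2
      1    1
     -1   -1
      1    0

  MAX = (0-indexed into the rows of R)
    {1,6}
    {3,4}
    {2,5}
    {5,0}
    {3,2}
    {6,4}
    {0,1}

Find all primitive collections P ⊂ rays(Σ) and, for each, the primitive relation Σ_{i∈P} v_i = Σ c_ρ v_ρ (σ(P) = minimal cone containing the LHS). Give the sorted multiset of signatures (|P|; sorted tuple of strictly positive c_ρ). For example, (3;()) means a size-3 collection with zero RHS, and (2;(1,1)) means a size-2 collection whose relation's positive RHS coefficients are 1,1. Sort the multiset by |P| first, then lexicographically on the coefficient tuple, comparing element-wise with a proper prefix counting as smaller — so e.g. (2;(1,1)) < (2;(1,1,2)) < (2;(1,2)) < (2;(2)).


|primitive collections| = 14. Relations:

  • {0,3}:  v_{0} + v_{3} = 0  so sig = (2;())
  • {1,2}:  v_{1} + v_{2} = 0  so sig = (2;())
  • {4,5}:  v_{4} + v_{5} = 0  so sig = (2;())
  • {0,2}:  v_{0} + v_{2} = v_{5}  so sig = (2;(1))
  • {0,4}:  v_{0} + v_{4} = v_{1}  so sig = (2;(1))
  • {1,3}:  v_{1} + v_{3} = v_{4}  so sig = (2;(1))
  • {1,4}:  v_{1} + v_{4} = v_{6}  so sig = (2;(1))
  • {1,5}:  v_{1} + v_{5} = v_{0}  so sig = (2;(1))
  • {2,4}:  v_{2} + v_{4} = v_{3}  so sig = (2;(1))
  • {2,6}:  v_{2} + v_{6} = v_{4}  so sig = (2;(1))
  • {3,5}:  v_{3} + v_{5} = v_{2}  so sig = (2;(1))
  • {5,6}:  v_{5} + v_{6} = v_{1}  so sig = (2;(1))
  • {0,6}:  v_{0} + v_{6} = 2·v_{1}  so sig = (2;(2))
  • {3,6}:  v_{3} + v_{6} = 2·v_{4}  so sig = (2;(2))

so the primitive-relation signature multiset is
    (2;())
    (2;())
    (2;())
    (2;(1))
    (2;(1))
    (2;(1))
    (2;(1))
    (2;(1))
    (2;(1))
    (2;(1))
    (2;(1))
    (2;(1))
    (2;(2))
    (2;(2))


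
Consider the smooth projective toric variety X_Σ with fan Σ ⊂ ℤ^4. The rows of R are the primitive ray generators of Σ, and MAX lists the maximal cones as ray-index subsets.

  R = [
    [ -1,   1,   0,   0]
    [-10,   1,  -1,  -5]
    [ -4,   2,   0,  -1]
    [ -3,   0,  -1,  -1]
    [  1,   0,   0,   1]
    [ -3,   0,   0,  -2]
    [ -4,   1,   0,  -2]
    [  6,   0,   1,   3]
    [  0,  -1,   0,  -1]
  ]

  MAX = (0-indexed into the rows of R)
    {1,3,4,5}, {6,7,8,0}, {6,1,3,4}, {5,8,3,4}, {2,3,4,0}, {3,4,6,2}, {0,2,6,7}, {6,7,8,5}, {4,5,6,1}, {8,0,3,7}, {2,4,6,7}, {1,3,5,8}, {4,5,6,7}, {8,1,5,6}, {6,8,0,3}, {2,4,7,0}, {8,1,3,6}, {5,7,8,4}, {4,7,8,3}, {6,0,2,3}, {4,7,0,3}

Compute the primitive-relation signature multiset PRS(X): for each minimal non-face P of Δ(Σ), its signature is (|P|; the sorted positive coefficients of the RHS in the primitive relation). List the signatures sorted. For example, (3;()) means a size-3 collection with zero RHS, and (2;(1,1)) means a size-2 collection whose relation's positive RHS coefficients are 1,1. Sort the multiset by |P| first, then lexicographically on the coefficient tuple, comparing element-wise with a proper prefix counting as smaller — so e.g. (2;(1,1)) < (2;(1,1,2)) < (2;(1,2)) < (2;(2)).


Primitive collections (14):

  P = {0,5}:  v_{0} + v_{5} = v_{6} — sig = (2;(1))
  P = {1,7}:  v_{1} + v_{7} = v_{6} — sig = (2;(1))
  P = {2,8}:  v_{2} + v_{8} = v_{6} — sig = (2;(1))
  P = {1,2}:  v_{1} + v_{2} = v_{3} + v_{4} + 3·v_{6} — sig = (2;(1,1,3))
  P = {0,1}:  v_{0} + v_{1} = v_{3} + 2·v_{6} — sig = (2;(1,2))
  P = {2,5}:  v_{2} + v_{5} = v_{4} + 2·v_{6} — sig = (2;(1,2))
  P = {0,4,8}:  v_{0} + v_{4} + v_{8} = 0 — sig = (3;())
  P = {3,5,7}:  v_{3} + v_{5} + v_{7} = 0 — sig = (3;())
  P = {0,4,6}:  v_{0} + v_{4} + v_{6} = v_{2} — sig = (3;(1))
  P = {3,5,6}:  v_{3} + v_{5} + v_{6} = v_{1} — sig = (3;(1))
  P = {3,6,7}:  v_{3} + v_{6} + v_{7} = v_{0} — sig = (3;(1))
  P = {4,6,8}:  v_{4} + v_{6} + v_{8} = v_{5} — sig = (3;(1))
  P = {1,4,8}:  v_{1} + v_{4} + v_{8} = v_{3} + 2·v_{5} — sig = (3;(1,2))
  P = {2,3,7}:  v_{2} + v_{3} + v_{7} = 2·v_{0} + v_{4} — sig = (3;(1,2))

Hence PRS(X_Σ) =
    (2;(1))
    (2;(1))
    (2;(1))
    (2;(1,1,3))
    (2;(1,2))
    (2;(1,2))
    (3;())
    (3;())
    (3;(1))
    (3;(1))
    (3;(1))
    (3;(1))
    (3;(1,2))
    (3;(1,2))
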